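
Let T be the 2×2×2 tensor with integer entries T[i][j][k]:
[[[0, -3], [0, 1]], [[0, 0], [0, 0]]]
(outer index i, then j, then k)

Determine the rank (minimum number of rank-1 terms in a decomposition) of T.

1

Lower bound: T ≠ 0 (e.g. T[0,0,1] = -3), so rank(T) ≥ 1.
Upper bound: if T = a ⊗ b ⊗ c then every fibre of T is a multiple of the corresponding factor, so read the factors off the fibres through the nonzero entry T[0,0,1] = -3.
The mode-1 fibre T[:,0,1] = [-3, 0] gives a = [1, 0] (primitive direction); the mode-2 fibre T[0,:,1] = [-3, 1] gives b = [3, -1]; then c[k] = T[0,0,k] / (a[0]·b[0]) = [0, -3] / 3 = [0, -1].
Expanding [1, 0] ⊗ [3, -1] ⊗ [0, -1] reproduces all 8 entries of T, so T = [1, 0] ⊗ [3, -1] ⊗ [0, -1] and rank(T) ≤ 1.
These bounds meet, so rank(T) = 1.
Check entry T[0,1,0] = 0: (1)·(-1)·(0) = 0.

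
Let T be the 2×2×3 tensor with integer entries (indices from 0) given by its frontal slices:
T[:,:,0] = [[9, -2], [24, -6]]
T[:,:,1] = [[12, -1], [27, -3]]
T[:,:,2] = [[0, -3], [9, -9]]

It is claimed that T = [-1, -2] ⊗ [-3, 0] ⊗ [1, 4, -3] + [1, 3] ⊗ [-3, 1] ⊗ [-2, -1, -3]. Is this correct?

Reconstruct entry (0,0,1) from the claimed factors: Σₗ aₗ[0]bₗ[0]cₗ[1] = (-1)·(-3)·(4) + (1)·(-3)·(-1) = 15, but T[0,0,1] = 12. The claim is false.

No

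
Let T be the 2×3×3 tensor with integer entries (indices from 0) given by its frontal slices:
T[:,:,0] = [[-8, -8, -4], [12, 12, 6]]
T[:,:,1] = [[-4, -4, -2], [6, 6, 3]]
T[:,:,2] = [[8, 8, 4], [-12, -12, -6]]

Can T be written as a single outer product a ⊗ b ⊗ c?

Yes

If T = a ⊗ b ⊗ c then every fibre of T is a multiple of the corresponding factor, so read the factors off the fibres through the nonzero entry T[0,0,0] = -8.
The mode-1 fibre T[:,0,0] = [-8, 12] gives a = [2, -3] (primitive direction); the mode-2 fibre T[0,:,0] = [-8, -8, -4] gives b = [2, 2, 1]; then c[k] = T[0,0,k] / (a[0]·b[0]) = [-8, -4, 8] / 4 = [-2, -1, 2].
Expanding [2, -3] ⊗ [2, 2, 1] ⊗ [-2, -1, 2] reproduces all 18 entries of T, so T = [2, -3] ⊗ [2, 2, 1] ⊗ [-2, -1, 2] and rank(T) ≤ 1.
Equivalently every frontal slice T[:,:,k] is c[k] times the rank-1 matrix [2, -3] ⊗ [2, 2, 1]. So T has rank 1 (it is nonzero).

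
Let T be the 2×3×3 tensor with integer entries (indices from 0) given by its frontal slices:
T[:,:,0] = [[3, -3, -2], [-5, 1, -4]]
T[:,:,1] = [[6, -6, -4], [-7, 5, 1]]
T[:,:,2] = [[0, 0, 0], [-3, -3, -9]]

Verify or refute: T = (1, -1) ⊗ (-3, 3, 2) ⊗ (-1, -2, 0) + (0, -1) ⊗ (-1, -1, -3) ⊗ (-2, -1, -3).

Yes

Reconstruct entrywise from the claimed factors. For example, T[1,0,0] = -5 and Σₗ aₗ[1]bₗ[0]cₗ[0] = (-1)·(-3)·(-1) + (-1)·(-1)·(-2) = -5; checking all 18 entries, every one matches. The claim holds.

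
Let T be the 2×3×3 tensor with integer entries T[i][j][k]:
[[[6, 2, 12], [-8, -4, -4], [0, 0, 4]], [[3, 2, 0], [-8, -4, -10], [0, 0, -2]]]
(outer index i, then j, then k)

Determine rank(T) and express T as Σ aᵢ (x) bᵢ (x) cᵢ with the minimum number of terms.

rank(T) = 3

Lower bound: the mode-2 unfolding of T (rows indexed by j, columns by (i,k) = (0,0), (0,1), (0,2), (1,0), (1,1), (1,2)) is [[6, 2, 12, 3, 2, 0], [-8, -4, -4, -8, -4, -10], [0, 0, 4, 0, 0, -2]].
There the 3×3 minor on rows j ∈ {0, 1, 2}, columns (i,k) ∈ {(0,0), (0,1), (0,2)} is det [[6, 2, 12], [-8, -4, -4], [0, 0, 4]] = -32 ≠ 0, so this unfolding has rank ≥ 3; CP rank is at least every unfolding rank, so rank(T) ≥ 3. (Flattening ranks never certify an upper bound on CP rank; for that we must actually write T with 3 rank-1 terms.)
Upper bound: T is a sum of 3 rank-1 terms, T = [1, 1] (x) [1, -2, 0] (x) [4, 2, 4] + [2, -1] (x) [1, 0, 0] (x) [1, 0, 0] + [2, -1] (x) [2, 1, 1] (x) [0, 0, 2] (one valid choice — decompositions are not unique — normalised so each a, b is primitive with positive first nonzero entry; check it by expanding all entries), so rank(T) ≤ 3.
These bounds meet, so rank(T) = 3.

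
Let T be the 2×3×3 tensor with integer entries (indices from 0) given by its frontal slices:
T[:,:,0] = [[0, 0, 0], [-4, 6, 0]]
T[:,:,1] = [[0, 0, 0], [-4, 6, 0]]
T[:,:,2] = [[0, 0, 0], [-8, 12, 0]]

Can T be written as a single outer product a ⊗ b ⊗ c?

Yes

If T = a ⊗ b ⊗ c then every fibre of T is a multiple of the corresponding factor, so read the factors off the fibres through the nonzero entry T[1,0,0] = -4.
The mode-1 fibre T[:,0,0] = [0, -4] gives a = [0, 1] (primitive direction); the mode-2 fibre T[1,:,0] = [-4, 6, 0] gives b = [2, -3, 0]; then c[k] = T[1,0,k] / (a[1]·b[0]) = [-4, -4, -8] / 2 = [-2, -2, -4].
Expanding [0, 1] ⊗ [2, -3, 0] ⊗ [-2, -2, -4] reproduces all 18 entries of T, so T = [0, 1] ⊗ [2, -3, 0] ⊗ [-2, -2, -4] and rank(T) ≤ 1.
Equivalently every frontal slice T[:,:,k] is c[k] times the rank-1 matrix [0, 1] ⊗ [2, -3, 0]. So T has rank 1 (it is nonzero).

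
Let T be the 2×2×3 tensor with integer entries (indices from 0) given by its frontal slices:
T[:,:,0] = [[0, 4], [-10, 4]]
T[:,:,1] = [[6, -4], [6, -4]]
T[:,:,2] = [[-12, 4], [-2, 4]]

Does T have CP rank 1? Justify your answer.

The mode-2 unfolding of T (rows indexed by j, columns by (i,k) = (0,0), (0,1), (0,2), (1,0), (1,1), (1,2)) is [[0, 6, -12, -10, 6, -2], [4, -4, 4, 4, -4, 4]].
There the 2×2 minor on rows j ∈ {0, 1}, columns (i,k) ∈ {(0,0), (0,1)} is det [[0, 6], [4, -4]] = -24 ≠ 0, so this unfolding has rank ≥ 2; CP rank is at least every unfolding rank, so rank(T) ≥ 2.
In particular rank(T) ≥ 2 > 1, so T is not rank-1.

No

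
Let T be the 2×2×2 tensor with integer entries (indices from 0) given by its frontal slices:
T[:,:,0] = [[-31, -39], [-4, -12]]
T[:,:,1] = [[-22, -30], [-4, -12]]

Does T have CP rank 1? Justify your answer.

The mode-3 unfolding of T (rows indexed by k, columns by (i,j) = (0,0), (0,1), (1,0), (1,1)) is [[-31, -39, -4, -12], [-22, -30, -4, -12]].
There the 2×2 minor on rows k ∈ {0, 1}, columns (i,j) ∈ {(0,0), (0,1)} is det [[-31, -39], [-22, -30]] = 72 ≠ 0, so this unfolding has rank ≥ 2; CP rank is at least every unfolding rank, so rank(T) ≥ 2.
In particular rank(T) ≥ 2 > 1, so T is not rank-1.

No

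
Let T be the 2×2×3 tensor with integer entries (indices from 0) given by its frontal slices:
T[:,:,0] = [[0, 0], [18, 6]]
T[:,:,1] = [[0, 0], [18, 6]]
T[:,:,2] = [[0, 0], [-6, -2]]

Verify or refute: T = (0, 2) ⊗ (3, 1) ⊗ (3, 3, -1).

Yes

Reconstruct entrywise from the claimed factors. For example, T[1,1,1] = 6 and Σₗ aₗ[1]bₗ[1]cₗ[1] = (2)·(1)·(3) = 6; checking all 12 entries, every one matches. The claim holds.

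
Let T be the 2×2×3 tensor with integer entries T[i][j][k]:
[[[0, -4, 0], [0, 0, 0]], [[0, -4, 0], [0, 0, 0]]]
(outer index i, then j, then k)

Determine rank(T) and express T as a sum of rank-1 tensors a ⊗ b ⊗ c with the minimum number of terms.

rank(T) = 1

Lower bound: T ≠ 0 (e.g. T[0,0,1] = -4), so rank(T) ≥ 1.
Upper bound: the mode-1 fibre T[:,0,1] = [-4, -4] gives a = [1, 1] (primitive direction); the mode-2 fibre T[0,:,1] = [-4, 0] gives b = [1, 0]; then c[k] = T[0,0,k] / (a[0]·b[0]) = [0, -4, 0] / 1 = [0, -4, 0].
Expanding [1, 1] ⊗ [1, 0] ⊗ [0, -4, 0] reproduces all 12 entries of T, so T = [1, 1] ⊗ [1, 0] ⊗ [0, -4, 0] and rank(T) ≤ 1.
These bounds meet, so rank(T) = 1.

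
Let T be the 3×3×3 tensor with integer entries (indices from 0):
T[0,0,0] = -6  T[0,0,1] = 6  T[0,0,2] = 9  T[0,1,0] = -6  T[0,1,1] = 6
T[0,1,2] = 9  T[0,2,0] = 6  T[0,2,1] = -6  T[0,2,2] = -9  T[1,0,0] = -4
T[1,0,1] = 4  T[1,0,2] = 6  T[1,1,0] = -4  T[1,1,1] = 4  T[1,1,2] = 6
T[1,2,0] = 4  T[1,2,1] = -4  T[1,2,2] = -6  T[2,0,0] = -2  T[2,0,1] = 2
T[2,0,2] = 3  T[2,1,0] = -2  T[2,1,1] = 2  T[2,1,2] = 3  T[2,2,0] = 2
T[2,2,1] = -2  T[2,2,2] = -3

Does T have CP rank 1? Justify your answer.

If T = a ∘ b ∘ c then every fibre of T is a multiple of the corresponding factor, so read the factors off the fibres through the nonzero entry T[0,0,0] = -6.
The mode-1 fibre T[:,0,0] = [-6, -4, -2] gives a = [3, 2, 1] (primitive direction); the mode-2 fibre T[0,:,0] = [-6, -6, 6] gives b = [1, 1, -1]; then c[k] = T[0,0,k] / (a[0]·b[0]) = [-6, 6, 9] / 3 = [-2, 2, 3].
Expanding [3, 2, 1] ∘ [1, 1, -1] ∘ [-2, 2, 3] reproduces all 27 entries of T, so T = [3, 2, 1] ∘ [1, 1, -1] ∘ [-2, 2, 3] and rank(T) ≤ 1.
Equivalently every frontal slice T[:,:,k] is c[k] times the rank-1 matrix [3, 2, 1] ∘ [1, 1, -1]. So T has rank 1 (it is nonzero).

Yes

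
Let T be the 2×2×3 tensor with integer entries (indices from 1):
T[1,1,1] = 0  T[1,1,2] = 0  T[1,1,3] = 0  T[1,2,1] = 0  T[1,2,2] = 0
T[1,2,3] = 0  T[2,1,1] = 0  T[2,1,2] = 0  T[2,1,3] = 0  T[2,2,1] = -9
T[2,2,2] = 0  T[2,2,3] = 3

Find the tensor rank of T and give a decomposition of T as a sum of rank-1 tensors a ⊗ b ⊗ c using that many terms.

Lower bound: T ≠ 0 (e.g. T[2,2,1] = -9), so rank(T) ≥ 1.
Upper bound: the mode-1 fibre T[:,2,1] = [0, -9] gives a = [0, 1] (primitive direction); the mode-2 fibre T[2,:,1] = [0, -9] gives b = [0, 1]; then c[k] = T[2,2,k] / (a[2]·b[2]) = [-9, 0, 3] / 1 = [-9, 0, 3].
Expanding [0, 1] ⊗ [0, 1] ⊗ [-9, 0, 3] reproduces all 12 entries of T, so T = [0, 1] ⊗ [0, 1] ⊗ [-9, 0, 3] and rank(T) ≤ 1.
These bounds meet, so rank(T) = 1.

rank(T) = 1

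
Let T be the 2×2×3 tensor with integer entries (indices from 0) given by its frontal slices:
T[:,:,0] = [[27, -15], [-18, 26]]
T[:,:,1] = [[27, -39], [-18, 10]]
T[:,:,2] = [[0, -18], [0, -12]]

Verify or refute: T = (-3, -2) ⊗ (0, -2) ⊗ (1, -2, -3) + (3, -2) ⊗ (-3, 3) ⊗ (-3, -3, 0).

No

Reconstruct entry (0,1,0) from the claimed factors: Σₗ aₗ[0]bₗ[1]cₗ[0] = (-3)·(-2)·(1) + (3)·(3)·(-3) = -21, but T[0,1,0] = -15. The claim is false.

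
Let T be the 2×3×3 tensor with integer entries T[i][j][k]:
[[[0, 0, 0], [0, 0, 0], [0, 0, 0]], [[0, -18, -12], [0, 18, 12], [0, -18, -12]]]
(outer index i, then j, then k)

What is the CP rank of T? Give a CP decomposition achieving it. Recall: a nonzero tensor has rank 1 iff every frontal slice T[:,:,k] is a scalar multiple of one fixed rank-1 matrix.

rank(T) = 1

Lower bound: T ≠ 0 (e.g. T[1,0,1] = -18), so rank(T) ≥ 1.
Upper bound: the mode-1 fibre T[:,0,1] = [0, -18] gives a = (0, 1) (primitive direction); the mode-2 fibre T[1,:,1] = [-18, 18, -18] gives b = (1, -1, 1); then c[k] = T[1,0,k] / (a[1]·b[0]) = [0, -18, -12] / 1 = (0, -18, -12).
Expanding (0, 1) (x) (1, -1, 1) (x) (0, -18, -12) reproduces all 18 entries of T, so T = (0, 1) (x) (1, -1, 1) (x) (0, -18, -12) and rank(T) ≤ 1.
These bounds meet, so rank(T) = 1.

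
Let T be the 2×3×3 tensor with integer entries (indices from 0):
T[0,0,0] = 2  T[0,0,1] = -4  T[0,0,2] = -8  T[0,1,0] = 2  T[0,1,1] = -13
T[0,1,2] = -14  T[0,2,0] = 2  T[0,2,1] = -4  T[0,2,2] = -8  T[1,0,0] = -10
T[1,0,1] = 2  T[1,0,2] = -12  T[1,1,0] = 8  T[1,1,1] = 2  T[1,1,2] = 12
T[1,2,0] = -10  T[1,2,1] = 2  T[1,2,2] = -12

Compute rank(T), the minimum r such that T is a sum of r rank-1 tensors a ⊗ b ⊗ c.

Lower bound: the mode-3 unfolding of T (rows indexed by k, columns by (i,j) = (0,0), (0,1), (0,2), (1,0), (1,1), (1,2)) is [[2, 2, 2, -10, 8, -10], [-4, -13, -4, 2, 2, 2], [-8, -14, -8, -12, 12, -12]].
There the 3×3 minor on rows k ∈ {0, 1, 2}, columns (i,j) ∈ {(0,0), (0,1), (1,0)} is det [[2, 2, -10], [-4, -13, 2], [-8, -14, -12]] = 720 ≠ 0, so this unfolding has rank ≥ 3; CP rank is at least every unfolding rank, so rank(T) ≥ 3. (Unfolding ranks only ever bound the CP rank from below — rank(T) can be strictly larger than all of them — so the matching upper bound has to come from an explicit 3-term decomposition.)
Upper bound: T is a sum of 3 rank-1 terms, T = [1, -1] ⊗ [1, -2, 1] ⊗ [2, 2, 4] + [1, 0] ⊗ [1, 1, 1] ⊗ [4, -8, -8] + [1, 2] ⊗ [2, -1, 2] ⊗ [-2, 1, -2] (one valid choice — decompositions are not unique — normalised so each a, b is primitive with positive first nonzero entry; check it by expanding all entries), so rank(T) ≤ 3.
These bounds meet, so rank(T) = 3.

3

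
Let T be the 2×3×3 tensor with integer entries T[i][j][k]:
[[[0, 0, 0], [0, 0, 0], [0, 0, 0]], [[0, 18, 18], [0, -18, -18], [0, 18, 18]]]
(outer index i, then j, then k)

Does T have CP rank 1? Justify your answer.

Yes

If T = a ⊗ b ⊗ c then every fibre of T is a multiple of the corresponding factor, so read the factors off the fibres through the nonzero entry T[1,0,1] = 18.
The mode-1 fibre T[:,0,1] = [0, 18] gives a = [0, 1] (primitive direction); the mode-2 fibre T[1,:,1] = [18, -18, 18] gives b = [1, -1, 1]; then c[k] = T[1,0,k] / (a[1]·b[0]) = [0, 18, 18] / 1 = [0, 18, 18].
Expanding [0, 1] ⊗ [1, -1, 1] ⊗ [0, 18, 18] reproduces all 18 entries of T, so T = [0, 1] ⊗ [1, -1, 1] ⊗ [0, 18, 18] and rank(T) ≤ 1.
Equivalently every frontal slice T[:,:,k] is c[k] times the rank-1 matrix [0, 1] ⊗ [1, -1, 1]. So T has rank 1 (it is nonzero).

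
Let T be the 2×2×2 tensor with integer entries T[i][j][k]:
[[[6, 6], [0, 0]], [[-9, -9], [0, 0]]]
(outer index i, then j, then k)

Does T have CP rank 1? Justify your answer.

If T = a ∘ b ∘ c then every fibre of T is a multiple of the corresponding factor, so read the factors off the fibres through the nonzero entry T[0,0,0] = 6.
The mode-1 fibre T[:,0,0] = [6, -9] gives a = [2, -3] (primitive direction); the mode-2 fibre T[0,:,0] = [6, 0] gives b = [1, 0]; then c[k] = T[0,0,k] / (a[0]·b[0]) = [6, 6] / 2 = [3, 3].
Expanding [2, -3] ∘ [1, 0] ∘ [3, 3] reproduces all 8 entries of T, so T = [2, -3] ∘ [1, 0] ∘ [3, 3] and rank(T) ≤ 1.
Equivalently every frontal slice T[:,:,k] is c[k] times the rank-1 matrix [2, -3] ∘ [1, 0]. So T has rank 1 (it is nonzero).

Yes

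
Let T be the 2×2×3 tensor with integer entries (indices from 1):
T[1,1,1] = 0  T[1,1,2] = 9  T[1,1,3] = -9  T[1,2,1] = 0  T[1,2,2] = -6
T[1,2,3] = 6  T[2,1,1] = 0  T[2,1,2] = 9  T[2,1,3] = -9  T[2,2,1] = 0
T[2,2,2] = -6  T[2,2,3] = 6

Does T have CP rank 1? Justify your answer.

Yes

If T = a ∘ b ∘ c then every fibre of T is a multiple of the corresponding factor, so read the factors off the fibres through the nonzero entry T[1,1,2] = 9.
The mode-1 fibre T[:,1,2] = [9, 9] gives a = [1, 1] (primitive direction); the mode-2 fibre T[1,:,2] = [9, -6] gives b = [3, -2]; then c[k] = T[1,1,k] / (a[1]·b[1]) = [0, 9, -9] / 3 = [0, 3, -3].
Expanding [1, 1] ∘ [3, -2] ∘ [0, 3, -3] reproduces all 12 entries of T, so T = [1, 1] ∘ [3, -2] ∘ [0, 3, -3] and rank(T) ≤ 1.
Equivalently every frontal slice T[:,:,k] is c[k] times the rank-1 matrix [1, 1] ∘ [3, -2]. So T has rank 1 (it is nonzero).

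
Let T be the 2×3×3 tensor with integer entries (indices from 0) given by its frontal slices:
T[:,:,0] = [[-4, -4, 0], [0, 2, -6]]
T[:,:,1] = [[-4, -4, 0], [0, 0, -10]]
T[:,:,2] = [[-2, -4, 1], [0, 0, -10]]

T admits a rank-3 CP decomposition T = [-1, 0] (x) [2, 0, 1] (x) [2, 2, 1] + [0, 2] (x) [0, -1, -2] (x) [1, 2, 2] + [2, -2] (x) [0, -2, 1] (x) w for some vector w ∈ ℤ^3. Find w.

w = [1, 1, 1]

Subtract the known terms from T to get the rank-1 residual R = [2, -2] (x) [0, -2, 1] (x) w, so R[i,j,k] = a[i]·b[j]·w[k]. Pick indices with nonzero a[0]·b[1] = (2)·(-2) = -4. Only the fibre through (0,1,·) is needed: R[0,1,:] = T[0,1,:] − Σₗ aₗ[0]bₗ[1]cₗ = [-4, -4, -4] − (-1)·(0)·[2, 2, 1] − (0)·(-1)·[1, 2, 2] = [-4, -4, -4]. Then w[k] = R[0,1,k] / -4 for each k, giving w = [-4, -4, -4] / -4 = [1, 1, 1].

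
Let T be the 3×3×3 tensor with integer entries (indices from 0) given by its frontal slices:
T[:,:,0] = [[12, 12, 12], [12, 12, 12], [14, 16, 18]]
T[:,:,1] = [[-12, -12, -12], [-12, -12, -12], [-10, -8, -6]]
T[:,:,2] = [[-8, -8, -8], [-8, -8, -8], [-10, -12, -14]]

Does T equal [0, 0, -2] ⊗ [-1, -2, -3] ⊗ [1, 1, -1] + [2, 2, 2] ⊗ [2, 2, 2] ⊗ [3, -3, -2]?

Reconstruct entrywise from the claimed factors. For example, T[1,0,2] = -8 and Σₗ aₗ[1]bₗ[0]cₗ[2] = (0)·(-1)·(-1) + (2)·(2)·(-2) = -8; checking all 27 entries, every one matches. The claim holds.

Yes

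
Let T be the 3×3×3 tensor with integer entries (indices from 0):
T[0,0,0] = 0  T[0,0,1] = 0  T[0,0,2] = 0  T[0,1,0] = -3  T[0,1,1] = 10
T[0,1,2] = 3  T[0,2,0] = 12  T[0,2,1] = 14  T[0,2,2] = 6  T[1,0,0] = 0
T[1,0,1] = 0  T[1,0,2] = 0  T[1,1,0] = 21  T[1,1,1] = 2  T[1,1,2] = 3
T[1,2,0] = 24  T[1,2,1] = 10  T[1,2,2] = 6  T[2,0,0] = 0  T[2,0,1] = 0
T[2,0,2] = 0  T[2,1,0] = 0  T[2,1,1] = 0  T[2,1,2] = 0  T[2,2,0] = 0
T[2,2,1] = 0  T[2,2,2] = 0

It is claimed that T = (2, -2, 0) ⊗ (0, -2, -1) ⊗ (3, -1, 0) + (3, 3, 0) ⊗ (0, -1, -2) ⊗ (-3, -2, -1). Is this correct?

Yes

Reconstruct entrywise from the claimed factors. For example, T[1,0,0] = 0 and Σₗ aₗ[1]bₗ[0]cₗ[0] = (-2)·(0)·(3) + (3)·(0)·(-3) = 0; checking all 27 entries, every one matches. The claim holds.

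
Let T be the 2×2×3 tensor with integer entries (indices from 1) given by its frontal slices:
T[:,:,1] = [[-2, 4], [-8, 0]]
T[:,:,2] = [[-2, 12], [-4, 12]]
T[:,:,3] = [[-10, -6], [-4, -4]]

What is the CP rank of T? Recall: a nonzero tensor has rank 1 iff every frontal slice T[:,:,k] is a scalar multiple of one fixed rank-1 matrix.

Lower bound: the mode-3 unfolding of T (rows indexed by k, columns by (i,j) = (1,1), (1,2), (2,1), (2,2)) is [[-2, 4, -8, 0], [-2, 12, -4, 12], [-10, -6, -4, -4]].
There the 3×3 minor on rows k ∈ {1, 2, 3}, columns (i,j) ∈ {(1,1), (1,2), (2,1)} is det [[-2, 4, -8], [-2, 12, -4], [-10, -6, -4]] = -784 ≠ 0, so this unfolding has rank ≥ 3; CP rank is at least every unfolding rank, so rank(T) ≥ 3. (This is only a lower bound: in general the CP rank may exceed every unfolding rank, so we still need to exhibit 3 rank-1 terms summing to T.)
Upper bound: T is a sum of 3 rank-1 terms, T = (1, 0) ⊗ (2, 1) ⊗ (2, 2, -4) + (1, 1) ⊗ (1, -1) ⊗ (-4, -8, 0) + (1, 2) ⊗ (1, 1) ⊗ (-2, 2, -2) (written with every a and b primitive with positive leading entry and the scale carried by c; CP decompositions are not unique, and this one is verified by expanding entrywise), so rank(T) ≤ 3.
These bounds meet, so rank(T) = 3.
Check entry T[2,1,2] = -4: (0)·(2)·(2) + (1)·(1)·(-8) + (2)·(1)·(2) = -4.

3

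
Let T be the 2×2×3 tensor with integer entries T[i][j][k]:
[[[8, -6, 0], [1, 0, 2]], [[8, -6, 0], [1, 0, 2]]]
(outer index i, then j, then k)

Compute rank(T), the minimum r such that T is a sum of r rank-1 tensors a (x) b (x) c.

Lower bound: the mode-3 unfolding of T (rows indexed by k, columns by (i,j) = (0,0), (0,1), (1,0), (1,1)) is [[8, 1, 8, 1], [-6, 0, -6, 0], [0, 2, 0, 2]].
There the 2×2 minor on rows k ∈ {0, 1}, columns (i,j) ∈ {(0,0), (0,1)} is det [[8, 1], [-6, 0]] = 6 ≠ 0, so this unfolding has rank ≥ 2; CP rank is at least every unfolding rank, so rank(T) ≥ 2. (Unfolding ranks only ever bound the CP rank from below — rank(T) can be strictly larger than all of them — so the matching upper bound has to come from an explicit 2-term decomposition.)
Upper bound — finding two terms. Every mode-1 slice of T is a multiple of one matrix: T[i,:,:] = a[i]·M with a = (1, 1) and M = [[8, -6, 0], [1, 0, 2]] (rows indexed by j, columns by k). So it suffices to write M as a sum of two rank-1 matrices.
Splitting M by its rows (j = 0, 1), M = (1, 0)(8, -6, 0)ᵀ + (0, 1)(1, 0, 2)ᵀ.
Hence T = (1, 1) (x) (1, 0) (x) (8, -6, 0) + (1, 1) (x) (0, 1) (x) (1, 0, 2), so rank(T) ≤ 2.
These bounds meet, so rank(T) = 2.

2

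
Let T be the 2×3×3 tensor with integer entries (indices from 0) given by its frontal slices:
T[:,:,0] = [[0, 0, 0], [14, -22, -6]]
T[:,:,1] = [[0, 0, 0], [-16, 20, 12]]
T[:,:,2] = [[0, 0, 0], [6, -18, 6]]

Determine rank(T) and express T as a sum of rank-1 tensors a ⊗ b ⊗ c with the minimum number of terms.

rank(T) = 2

Lower bound: the mode-3 unfolding of T (rows indexed by k, columns by (i,j) = (0,0), (0,1), (0,2), (1,0), (1,1), (1,2)) is [[0, 0, 0, 14, -22, -6], [0, 0, 0, -16, 20, 12], [0, 0, 0, 6, -18, 6]].
There the 2×2 minor on rows k ∈ {0, 1}, columns (i,j) ∈ {(1,0), (1,1)} is det [[14, -22], [-16, 20]] = -72 ≠ 0, so this unfolding has rank ≥ 2; CP rank is at least every unfolding rank, so rank(T) ≥ 2. (Unfolding ranks only ever bound the CP rank from below — rank(T) can be strictly larger than all of them — so the matching upper bound has to come from an explicit 2-term decomposition.)
Upper bound — finding two terms. Every mode-1 slice of T is a multiple of one matrix: T[i,:,:] = a[i]·M with a = [0, 1] and M = [[14, -16, 6], [-22, 20, -18], [-6, 12, 6]] (rows indexed by j, columns by k). So it suffices to write M as a sum of two rank-1 matrices.
The rows of M satisfy (row 1) = −2·(row 0) − (row 2), so splitting by rows, M = [1, -2, 0][14, -16, 6]ᵀ + [0, -1, 1][-6, 12, 6]ᵀ.
Hence T = [0, 1] ⊗ [1, -2, 0] ⊗ [14, -16, 6] + [0, 1] ⊗ [0, -1, 1] ⊗ [-6, 12, 6], so rank(T) ≤ 2.
These bounds meet, so rank(T) = 2.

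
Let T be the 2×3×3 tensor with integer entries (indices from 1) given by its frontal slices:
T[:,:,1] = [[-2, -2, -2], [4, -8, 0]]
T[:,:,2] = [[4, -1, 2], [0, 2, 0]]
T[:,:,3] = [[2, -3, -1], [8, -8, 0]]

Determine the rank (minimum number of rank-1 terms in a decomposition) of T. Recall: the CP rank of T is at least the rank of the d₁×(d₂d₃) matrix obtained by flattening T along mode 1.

3

Lower bound: the mode-2 unfolding of T (rows indexed by j, columns by (i,k) = (1,1), (1,2), (1,3), (2,1), (2,2), (2,3)) is [[-2, 4, 2, 4, 0, 8], [-2, -1, -3, -8, 2, -8], [-2, 2, -1, 0, 0, 0]].
There the 3×3 minor on rows j ∈ {1, 2, 3}, columns (i,k) ∈ {(1,1), (1,2), (1,3)} is det [[-2, 4, 2], [-2, -1, -3], [-2, 2, -1]] = -10 ≠ 0, so this unfolding has rank ≥ 3; CP rank is at least every unfolding rank, so rank(T) ≥ 3. (Unfolding ranks only ever bound the CP rank from below — rank(T) can be strictly larger than all of them — so the matching upper bound has to come from an explicit 3-term decomposition.)
Upper bound: T is a sum of 3 rank-1 terms, T = (1, 0) ⊗ (2, -1, 1) ⊗ (-2, 2, -1) + (1, 2) ⊗ (0, 1, 0) ⊗ (-2, 1, 0) + (1, 2) ⊗ (1, -1, 0) ⊗ (2, 0, 4) (written with every a and b primitive with positive leading entry and the scale carried by c; CP decompositions are not unique, and this one is verified by expanding entrywise), so rank(T) ≤ 3.
These bounds meet, so rank(T) = 3.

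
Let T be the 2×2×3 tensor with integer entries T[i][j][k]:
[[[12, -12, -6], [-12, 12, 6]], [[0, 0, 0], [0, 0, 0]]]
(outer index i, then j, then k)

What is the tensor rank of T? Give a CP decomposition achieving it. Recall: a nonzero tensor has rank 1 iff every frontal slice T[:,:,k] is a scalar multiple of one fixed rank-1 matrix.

Lower bound: T ≠ 0 (e.g. T[0,0,0] = 12), so rank(T) ≥ 1.
Upper bound: if T = a ⊗ b ⊗ c then every fibre of T is a multiple of the corresponding factor, so read the factors off the fibres through the nonzero entry T[0,0,0] = 12.
The mode-1 fibre T[:,0,0] = [12, 0] gives a = [1, 0] (primitive direction); the mode-2 fibre T[0,:,0] = [12, -12] gives b = [1, -1]; then c[k] = T[0,0,k] / (a[0]·b[0]) = [12, -12, -6] / 1 = [12, -12, -6].
Expanding [1, 0] ⊗ [1, -1] ⊗ [12, -12, -6] reproduces all 12 entries of T, so T = [1, 0] ⊗ [1, -1] ⊗ [12, -12, -6] and rank(T) ≤ 1.
These bounds meet, so rank(T) = 1.

rank(T) = 1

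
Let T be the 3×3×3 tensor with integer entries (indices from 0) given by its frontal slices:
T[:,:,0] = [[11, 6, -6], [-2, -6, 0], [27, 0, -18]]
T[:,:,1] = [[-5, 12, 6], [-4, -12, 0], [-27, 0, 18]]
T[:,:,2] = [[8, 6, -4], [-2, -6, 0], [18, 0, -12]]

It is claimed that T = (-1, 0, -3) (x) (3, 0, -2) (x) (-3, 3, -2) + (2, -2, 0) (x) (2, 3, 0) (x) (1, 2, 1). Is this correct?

No

Reconstruct entry (0,0,0) from the claimed factors: Σₗ aₗ[0]bₗ[0]cₗ[0] = (-1)·(3)·(-3) + (2)·(2)·(1) = 13, but T[0,0,0] = 11. The claim is false.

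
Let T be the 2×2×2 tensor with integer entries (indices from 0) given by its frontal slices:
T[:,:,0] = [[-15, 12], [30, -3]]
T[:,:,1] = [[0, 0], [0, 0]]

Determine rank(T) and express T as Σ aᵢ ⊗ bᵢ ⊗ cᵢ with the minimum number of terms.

rank(T) = 2

Lower bound: the mode-1 unfolding of T (rows indexed by i, columns by (j,k) = (0,0), (0,1), (1,0), (1,1)) is [[-15, 0, 12, 0], [30, 0, -3, 0]].
There the 2×2 minor on rows i ∈ {0, 1}, columns (j,k) ∈ {(0,0), (1,0)} is det [[-15, 12], [30, -3]] = -315 ≠ 0, so this unfolding has rank ≥ 2; CP rank is at least every unfolding rank, so rank(T) ≥ 2. (Flattening ranks never certify an upper bound on CP rank; for that we must actually write T with 2 rank-1 terms.)
Upper bound — finding two terms. Every mode-3 slice of T is a multiple of one matrix: T[:,:,k] = c[k]·M with c = (1, 0) and M = [[-15, 12], [30, -3]] (rows indexed by i, columns by j). So it suffices to write M as a sum of two rank-1 matrices.
Splitting M by its rows (i = 0, 1), M = (1, 0)(-15, 12)ᵀ + (0, 1)(30, -3)ᵀ.
Hence T = (1, 0) ⊗ (-15, 12) ⊗ (1, 0) + (0, 1) ⊗ (30, -3) ⊗ (1, 0), so rank(T) ≤ 2.
These bounds meet, so rank(T) = 2.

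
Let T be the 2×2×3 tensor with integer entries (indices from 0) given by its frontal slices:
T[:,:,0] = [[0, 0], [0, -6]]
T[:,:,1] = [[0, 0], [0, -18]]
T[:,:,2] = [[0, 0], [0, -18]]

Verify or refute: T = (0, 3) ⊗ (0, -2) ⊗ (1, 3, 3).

Yes

Reconstruct entrywise from the claimed factors. For example, T[0,0,2] = 0 and Σₗ aₗ[0]bₗ[0]cₗ[2] = (0)·(0)·(3) = 0; checking all 12 entries, every one matches. The claim holds.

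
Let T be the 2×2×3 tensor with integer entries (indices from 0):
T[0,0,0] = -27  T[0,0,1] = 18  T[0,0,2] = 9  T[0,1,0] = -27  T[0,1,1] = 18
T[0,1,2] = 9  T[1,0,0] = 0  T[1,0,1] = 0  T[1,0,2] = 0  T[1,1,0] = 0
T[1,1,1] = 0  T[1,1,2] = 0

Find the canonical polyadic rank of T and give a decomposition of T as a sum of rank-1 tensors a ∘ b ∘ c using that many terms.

Lower bound: T ≠ 0 (e.g. T[0,0,0] = -27), so rank(T) ≥ 1.
Upper bound: if T = a ∘ b ∘ c then every fibre of T is a multiple of the corresponding factor, so read the factors off the fibres through the nonzero entry T[0,0,0] = -27.
The mode-1 fibre T[:,0,0] = [-27, 0] gives a = [1, 0] (primitive direction); the mode-2 fibre T[0,:,0] = [-27, -27] gives b = [1, 1]; then c[k] = T[0,0,k] / (a[0]·b[0]) = [-27, 18, 9] / 1 = [-27, 18, 9].
Expanding [1, 0] ∘ [1, 1] ∘ [-27, 18, 9] reproduces all 12 entries of T, so T = [1, 0] ∘ [1, 1] ∘ [-27, 18, 9] and rank(T) ≤ 1.
These bounds meet, so rank(T) = 1.

rank(T) = 1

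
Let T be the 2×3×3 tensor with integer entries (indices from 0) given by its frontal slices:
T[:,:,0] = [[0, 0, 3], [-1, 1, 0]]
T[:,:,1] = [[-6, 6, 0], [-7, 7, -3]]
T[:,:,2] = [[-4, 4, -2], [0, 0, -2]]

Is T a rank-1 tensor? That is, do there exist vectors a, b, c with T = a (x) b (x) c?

The mode-3 unfolding of T (rows indexed by k, columns by (i,j) = (0,0), (0,1), (0,2), (1,0), (1,1), (1,2)) is [[0, 0, 3, -1, 1, 0], [-6, 6, 0, -7, 7, -3], [-4, 4, -2, 0, 0, -2]].
There the 3×3 minor on rows k ∈ {0, 1, 2}, columns (i,j) ∈ {(0,0), (0,2), (1,0)} is det [[0, 3, -1], [-6, 0, -7], [-4, -2, 0]] = 72 ≠ 0, so this unfolding has rank ≥ 3; CP rank is at least every unfolding rank, so rank(T) ≥ 3.
In particular rank(T) ≥ 3 > 1, so T is not rank-1.

No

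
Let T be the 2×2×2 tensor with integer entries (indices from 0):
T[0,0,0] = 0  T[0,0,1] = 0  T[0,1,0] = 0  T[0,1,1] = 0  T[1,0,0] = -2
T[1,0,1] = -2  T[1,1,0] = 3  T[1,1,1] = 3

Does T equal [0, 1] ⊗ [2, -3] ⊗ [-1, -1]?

Reconstruct entrywise from the claimed factors. For example, T[0,1,0] = 0 and Σₗ aₗ[0]bₗ[1]cₗ[0] = (0)·(-3)·(-1) = 0; checking all 8 entries, every one matches. The claim holds.

Yes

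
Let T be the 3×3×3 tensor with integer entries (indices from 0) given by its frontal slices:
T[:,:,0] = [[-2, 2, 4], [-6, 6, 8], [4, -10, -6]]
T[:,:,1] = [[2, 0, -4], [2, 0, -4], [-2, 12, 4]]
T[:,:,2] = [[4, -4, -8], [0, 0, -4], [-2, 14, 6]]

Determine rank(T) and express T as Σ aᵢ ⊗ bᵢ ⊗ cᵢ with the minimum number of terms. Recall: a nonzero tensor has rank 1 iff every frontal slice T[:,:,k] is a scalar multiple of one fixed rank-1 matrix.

Lower bound: the mode-1 unfolding of T (rows indexed by i, columns by (j,k) = (0,0), (0,1), (0,2), (1,0), (1,1), (1,2), (2,0), (2,1), (2,2)) is [[-2, 2, 4, 2, 0, -4, 4, -4, -8], [-6, 2, 0, 6, 0, 0, 8, -4, -4], [4, -2, -2, -10, 12, 14, -6, 4, 6]].
There the 3×3 minor on rows i ∈ {0, 1, 2}, columns (j,k) ∈ {(0,0), (0,1), (1,0)} is det [[-2, 2, 2], [-6, 2, 6], [4, -2, -10]] = -48 ≠ 0, so this unfolding has rank ≥ 3; CP rank is at least every unfolding rank, so rank(T) ≥ 3. (This is only a lower bound: in general the CP rank may exceed every unfolding rank, so we still need to exhibit 3 rank-1 terms summing to T.)
Upper bound: T is a sum of 3 rank-1 terms, T = [0, 2, -1] ⊗ [1, -1, -1] ⊗ [-2, 0, -2] + [1, 1, -1] ⊗ [1, -2, -2] ⊗ [-2, 2, 4] + [1, 1, 2] ⊗ [0, 1, 0] ⊗ [-2, 4, 4] (one valid choice — decompositions are not unique — normalised so each a, b is primitive with positive first nonzero entry; check it by expanding all entries), so rank(T) ≤ 3.
These bounds meet, so rank(T) = 3.

rank(T) = 3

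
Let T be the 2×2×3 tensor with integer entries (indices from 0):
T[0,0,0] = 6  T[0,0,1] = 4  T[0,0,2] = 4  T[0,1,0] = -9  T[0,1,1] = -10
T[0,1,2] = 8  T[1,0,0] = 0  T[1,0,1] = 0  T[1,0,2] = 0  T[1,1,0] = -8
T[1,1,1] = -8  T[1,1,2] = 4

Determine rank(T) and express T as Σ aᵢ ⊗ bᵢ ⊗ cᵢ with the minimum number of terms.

rank(T) = 2

Lower bound: in the mode-3 unfolding of T (rows indexed by k, columns by (i,j)) the 2×2 minor on rows k ∈ {0, 1}, columns (i,j) ∈ {(0,0), (0,1)} is det [[6, -9], [4, -10]] = -24 ≠ 0, so that unfolding has rank ≥ 2 and hence rank(T) ≥ 2 (CP rank is at least every unfolding rank, though it can be larger).
Upper bound: with S_k = T[:,:,k], the two rank-1 terms a₁b₁ᵀ, a₂b₂ᵀ are the rank-1 members of the pencil x·S₀ + y·S₁.
det(x·S₀ + y·S₁) is −48·x² − 80·xy − 32·y² = (-16)·(3·x + 2·y)(x + y), vanishing at (x:y) = (2:-3) and (1:-1).
M₁ = 2·S₀ − 3·S₁ = [[0, 12], [0, 8]] = 4·[3, 2][0, 1]ᵀ and M₂ = S₀ − S₁ = [[2, 1], [0, 0]] = [1, 0][2, 1]ᵀ, so take a₁ = [3, 2], b₁ = [0, 1], a₂ = [1, 0], b₂ = [2, 1].
Each slice is an integer combination of E₁ = a₁b₁ᵀ and E₂ = a₂b₂ᵀ: S₀ = −4·E₁ + 3·E₂, S₁ = −4·E₁ + 2·E₂, S₂ = 2·E₁ + 2·E₂; reading off coefficients, c₁ = [-4, -4, 2] and c₂ = [3, 2, 2].
Hence T = [3, 2] ⊗ [0, 1] ⊗ [-4, -4, 2] + [1, 0] ⊗ [2, 1] ⊗ [3, 2, 2], so rank(T) ≤ 2.
These bounds meet, so rank(T) = 2.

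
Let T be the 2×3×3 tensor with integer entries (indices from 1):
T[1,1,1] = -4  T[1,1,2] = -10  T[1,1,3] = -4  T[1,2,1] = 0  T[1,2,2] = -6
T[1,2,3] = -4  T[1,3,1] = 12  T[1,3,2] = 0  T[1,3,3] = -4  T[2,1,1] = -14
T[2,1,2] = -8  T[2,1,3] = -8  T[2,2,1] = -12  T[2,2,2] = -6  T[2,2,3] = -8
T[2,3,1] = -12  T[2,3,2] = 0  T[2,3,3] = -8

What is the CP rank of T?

Lower bound: the mode-2 unfolding of T (rows indexed by j, columns by (i,k) = (1,1), (1,2), (1,3), (2,1), (2,2), (2,3)) is [[-4, -10, -4, -14, -8, -8], [0, -6, -4, -12, -6, -8], [12, 0, -4, -12, 0, -8]].
There the 3×3 minor on rows j ∈ {1, 2, 3}, columns (i,k) ∈ {(1,1), (1,2), (1,3)} is det [[-4, -10, -4], [0, -6, -4], [12, 0, -4]] = 96 ≠ 0, so this unfolding has rank ≥ 3; CP rank is at least every unfolding rank, so rank(T) ≥ 3. (This is only a lower bound: in general the CP rank may exceed every unfolding rank, so we still need to exhibit 3 rank-1 terms summing to T.)
Upper bound: T is a sum of 3 rank-1 terms, T = [1, -1] ∘ [1, 1, 2] ∘ [4, -2, 0] + [1, 2] ∘ [1, 1, 1] ∘ [-4, -4, -4] + [2, 1] ∘ [1, 0, -2] ∘ [-2, -2, 0] (one valid choice — decompositions are not unique — normalised so each a, b is primitive with positive first nonzero entry; check it by expanding all entries), so rank(T) ≤ 3.
These bounds meet, so rank(T) = 3.

3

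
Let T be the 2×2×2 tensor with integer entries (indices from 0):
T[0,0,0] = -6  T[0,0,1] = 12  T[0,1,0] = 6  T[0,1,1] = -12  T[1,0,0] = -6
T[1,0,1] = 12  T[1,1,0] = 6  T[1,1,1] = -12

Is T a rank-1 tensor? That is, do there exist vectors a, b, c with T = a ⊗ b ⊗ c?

Yes

If T = a ⊗ b ⊗ c then every fibre of T is a multiple of the corresponding factor, so read the factors off the fibres through the nonzero entry T[0,0,0] = -6.
The mode-1 fibre T[:,0,0] = [-6, -6] gives a = [1, 1] (primitive direction); the mode-2 fibre T[0,:,0] = [-6, 6] gives b = [1, -1]; then c[k] = T[0,0,k] / (a[0]·b[0]) = [-6, 12] / 1 = [-6, 12].
Expanding [1, 1] ⊗ [1, -1] ⊗ [-6, 12] reproduces all 8 entries of T, so T = [1, 1] ⊗ [1, -1] ⊗ [-6, 12] and rank(T) ≤ 1.
Equivalently every frontal slice T[:,:,k] is c[k] times the rank-1 matrix [1, 1] ⊗ [1, -1]. So T has rank 1 (it is nonzero).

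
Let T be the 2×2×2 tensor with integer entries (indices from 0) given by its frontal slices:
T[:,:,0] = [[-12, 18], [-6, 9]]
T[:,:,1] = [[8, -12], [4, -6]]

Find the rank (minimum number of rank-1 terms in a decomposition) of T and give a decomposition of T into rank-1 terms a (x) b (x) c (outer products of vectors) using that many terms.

rank(T) = 1

Lower bound: T ≠ 0 (e.g. T[0,0,0] = -12), so rank(T) ≥ 1.
Upper bound: if T = a (x) b (x) c then every fibre of T is a multiple of the corresponding factor, so read the factors off the fibres through the nonzero entry T[0,0,0] = -12.
The mode-1 fibre T[:,0,0] = [-12, -6] gives a = (2, 1) (primitive direction); the mode-2 fibre T[0,:,0] = [-12, 18] gives b = (2, -3); then c[k] = T[0,0,k] / (a[0]·b[0]) = [-12, 8] / 4 = (-3, 2).
Expanding (2, 1) (x) (2, -3) (x) (-3, 2) reproduces all 8 entries of T, so T = (2, 1) (x) (2, -3) (x) (-3, 2) and rank(T) ≤ 1.
These bounds meet, so rank(T) = 1.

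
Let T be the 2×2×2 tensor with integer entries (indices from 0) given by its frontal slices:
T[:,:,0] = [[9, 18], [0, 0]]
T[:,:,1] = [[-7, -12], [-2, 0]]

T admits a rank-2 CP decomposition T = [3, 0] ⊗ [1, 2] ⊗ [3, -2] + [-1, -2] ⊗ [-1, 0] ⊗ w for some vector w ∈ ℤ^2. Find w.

w = [0, -1]

Subtract the known terms from T to get the rank-1 residual R = [-1, -2] ⊗ [-1, 0] ⊗ w, so R[i,j,k] = a[i]·b[j]·w[k]. Pick indices with nonzero a[0]·b[0] = (-1)·(-1) = 1. Only the fibre through (0,0,·) is needed: R[0,0,:] = T[0,0,:] − Σₗ aₗ[0]bₗ[0]cₗ = [9, -7] − (3)·(1)·[3, -2] = [0, -1]. Then w[k] = R[0,0,k] / 1 for each k, giving w = [0, -1] / 1 = [0, -1].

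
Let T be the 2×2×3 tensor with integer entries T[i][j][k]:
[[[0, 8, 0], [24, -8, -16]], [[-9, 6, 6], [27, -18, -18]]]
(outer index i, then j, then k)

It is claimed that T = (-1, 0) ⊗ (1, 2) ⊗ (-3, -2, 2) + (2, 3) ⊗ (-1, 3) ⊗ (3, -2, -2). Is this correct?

Reconstruct entry (0,0,0) from the claimed factors: Σₗ aₗ[0]bₗ[0]cₗ[0] = (-1)·(1)·(-3) + (2)·(-1)·(3) = -3, but T[0,0,0] = 0. The claim is false.

No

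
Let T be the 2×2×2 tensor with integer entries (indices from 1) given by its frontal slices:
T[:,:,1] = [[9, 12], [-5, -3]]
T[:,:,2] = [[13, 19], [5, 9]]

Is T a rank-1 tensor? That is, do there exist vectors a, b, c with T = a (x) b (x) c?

No

The mode-3 unfolding of T (rows indexed by k, columns by (i,j) = (1,1), (1,2), (2,1), (2,2)) is [[9, 12, -5, -3], [13, 19, 5, 9]].
There the 2×2 minor on rows k ∈ {1, 2}, columns (i,j) ∈ {(1,1), (1,2)} is det [[9, 12], [13, 19]] = 15 ≠ 0, so this unfolding has rank ≥ 2; CP rank is at least every unfolding rank, so rank(T) ≥ 2.
In particular rank(T) ≥ 2 > 1, so T is not rank-1.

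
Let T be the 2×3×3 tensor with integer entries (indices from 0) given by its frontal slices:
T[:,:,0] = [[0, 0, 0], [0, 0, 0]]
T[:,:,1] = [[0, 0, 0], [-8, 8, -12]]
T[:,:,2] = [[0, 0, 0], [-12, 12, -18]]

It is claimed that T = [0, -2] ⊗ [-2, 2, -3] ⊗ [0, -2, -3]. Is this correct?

Yes

Reconstruct entrywise from the claimed factors. For example, T[1,0,0] = 0 and Σₗ aₗ[1]bₗ[0]cₗ[0] = (-2)·(-2)·(0) = 0; checking all 18 entries, every one matches. The claim holds.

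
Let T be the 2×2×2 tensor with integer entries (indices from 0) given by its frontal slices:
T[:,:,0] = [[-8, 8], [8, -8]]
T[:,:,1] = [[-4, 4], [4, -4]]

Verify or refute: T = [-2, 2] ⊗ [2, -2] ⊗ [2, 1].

Yes

Reconstruct entrywise from the claimed factors. For example, T[0,0,1] = -4 and Σₗ aₗ[0]bₗ[0]cₗ[1] = (-2)·(2)·(1) = -4; checking all 8 entries, every one matches. The claim holds.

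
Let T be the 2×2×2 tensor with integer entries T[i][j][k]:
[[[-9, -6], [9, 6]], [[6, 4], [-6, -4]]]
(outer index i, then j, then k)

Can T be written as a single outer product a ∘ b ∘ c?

Yes

If T = a ∘ b ∘ c then every fibre of T is a multiple of the corresponding factor, so read the factors off the fibres through the nonzero entry T[0,0,0] = -9.
The mode-1 fibre T[:,0,0] = [-9, 6] gives a = (3, -2) (primitive direction); the mode-2 fibre T[0,:,0] = [-9, 9] gives b = (1, -1); then c[k] = T[0,0,k] / (a[0]·b[0]) = [-9, -6] / 3 = (-3, -2).
Expanding (3, -2) ∘ (1, -1) ∘ (-3, -2) reproduces all 8 entries of T, so T = (3, -2) ∘ (1, -1) ∘ (-3, -2) and rank(T) ≤ 1.
Equivalently every frontal slice T[:,:,k] is c[k] times the rank-1 matrix (3, -2) ∘ (1, -1). So T has rank 1 (it is nonzero).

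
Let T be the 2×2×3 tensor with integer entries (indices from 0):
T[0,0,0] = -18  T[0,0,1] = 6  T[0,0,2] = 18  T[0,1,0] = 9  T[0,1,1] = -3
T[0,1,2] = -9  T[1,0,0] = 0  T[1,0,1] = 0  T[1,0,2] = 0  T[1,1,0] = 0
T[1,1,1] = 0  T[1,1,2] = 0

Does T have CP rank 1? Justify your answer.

The mode-1 fibre T[:,0,0] = [-18, 0] gives a = [1, 0] (primitive direction); the mode-2 fibre T[0,:,0] = [-18, 9] gives b = [2, -1]; then c[k] = T[0,0,k] / (a[0]·b[0]) = [-18, 6, 18] / 2 = [-9, 3, 9].
Expanding [1, 0] ⊗ [2, -1] ⊗ [-9, 3, 9] reproduces all 12 entries of T, so T = [1, 0] ⊗ [2, -1] ⊗ [-9, 3, 9] and rank(T) ≤ 1.
Equivalently every frontal slice T[:,:,k] is c[k] times the rank-1 matrix [1, 0] ⊗ [2, -1]. So T has rank 1 (it is nonzero).

Yes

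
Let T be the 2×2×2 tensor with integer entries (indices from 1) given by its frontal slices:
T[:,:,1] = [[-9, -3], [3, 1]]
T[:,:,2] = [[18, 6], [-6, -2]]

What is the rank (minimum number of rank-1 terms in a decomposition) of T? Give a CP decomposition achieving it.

Lower bound: T ≠ 0 (e.g. T[1,1,1] = -9), so rank(T) ≥ 1.
Upper bound: if T = a (x) b (x) c then every fibre of T is a multiple of the corresponding factor, so read the factors off the fibres through the nonzero entry T[1,1,1] = -9.
The mode-1 fibre T[:,1,1] = [-9, 3] gives a = [3, -1] (primitive direction); the mode-2 fibre T[1,:,1] = [-9, -3] gives b = [3, 1]; then c[k] = T[1,1,k] / (a[1]·b[1]) = [-9, 18] / 9 = [-1, 2].
Expanding [3, -1] (x) [3, 1] (x) [-1, 2] reproduces all 8 entries of T, so T = [3, -1] (x) [3, 1] (x) [-1, 2] and rank(T) ≤ 1.
These bounds meet, so rank(T) = 1.

rank(T) = 1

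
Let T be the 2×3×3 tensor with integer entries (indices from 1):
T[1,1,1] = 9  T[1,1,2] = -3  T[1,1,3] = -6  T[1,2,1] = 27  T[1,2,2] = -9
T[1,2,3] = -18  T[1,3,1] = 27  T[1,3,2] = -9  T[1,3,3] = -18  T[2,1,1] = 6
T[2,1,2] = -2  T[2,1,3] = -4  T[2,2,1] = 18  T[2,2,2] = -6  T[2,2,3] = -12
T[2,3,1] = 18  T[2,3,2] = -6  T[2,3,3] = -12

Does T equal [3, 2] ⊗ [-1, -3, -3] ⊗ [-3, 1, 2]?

Reconstruct entrywise from the claimed factors. For example, T[1,2,1] = 27 and Σₗ aₗ[1]bₗ[2]cₗ[1] = (3)·(-3)·(-3) = 27; checking all 18 entries, every one matches. The claim holds.

Yes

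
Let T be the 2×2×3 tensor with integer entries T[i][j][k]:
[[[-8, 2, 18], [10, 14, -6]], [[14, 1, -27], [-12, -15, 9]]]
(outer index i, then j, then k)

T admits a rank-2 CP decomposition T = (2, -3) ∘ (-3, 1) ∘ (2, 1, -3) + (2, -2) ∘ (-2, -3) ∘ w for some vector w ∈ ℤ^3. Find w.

Subtract the known terms from T to get the rank-1 residual R = (2, -2) ∘ (-2, -3) ∘ w, so R[i,j,k] = a[i]·b[j]·w[k]. Pick indices with nonzero a[0]·b[0] = (2)·(-2) = -4. Only the fibre through (0,0,·) is needed: R[0,0,:] = T[0,0,:] − Σₗ aₗ[0]bₗ[0]cₗ = [-8, 2, 18] − (2)·(-3)·(2, 1, -3) = [4, 8, 0]. Then w[k] = R[0,0,k] / -4 for each k, giving w = [4, 8, 0] / -4 = (-1, -2, 0).

w = (-1, -2, 0)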